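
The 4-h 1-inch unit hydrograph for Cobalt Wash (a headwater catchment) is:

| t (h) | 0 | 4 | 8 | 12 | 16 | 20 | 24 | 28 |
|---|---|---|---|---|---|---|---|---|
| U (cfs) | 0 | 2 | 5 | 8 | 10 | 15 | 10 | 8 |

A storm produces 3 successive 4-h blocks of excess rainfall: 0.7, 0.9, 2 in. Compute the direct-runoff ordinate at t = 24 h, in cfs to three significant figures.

By discrete convolution, Q_j = Σ (P_i / 1 in) · U_{j−i}.
At t = 24 h (j=6): Q = (0.7/1)·10 + (0.9/1)·15 + (2/1)·10 = 40.5 cfs.

Q ≈ 40.5 cfs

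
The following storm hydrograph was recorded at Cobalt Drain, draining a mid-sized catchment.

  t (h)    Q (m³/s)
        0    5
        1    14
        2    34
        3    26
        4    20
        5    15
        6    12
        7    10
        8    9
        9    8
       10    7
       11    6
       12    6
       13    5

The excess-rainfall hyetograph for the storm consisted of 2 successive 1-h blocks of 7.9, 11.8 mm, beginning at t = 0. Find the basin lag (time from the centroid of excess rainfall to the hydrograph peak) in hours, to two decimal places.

t_L ≈ 0.90 h

Centroid of excess rainfall: t_c = Σ P_i·t̄_i / ΣP_i = 1.0990 h (block centres at 0.5, 1.5 h).
Hydrograph peak occurs at t = 2 h, so basin lag t_L = 2 − 1.0990 = 0.90 h.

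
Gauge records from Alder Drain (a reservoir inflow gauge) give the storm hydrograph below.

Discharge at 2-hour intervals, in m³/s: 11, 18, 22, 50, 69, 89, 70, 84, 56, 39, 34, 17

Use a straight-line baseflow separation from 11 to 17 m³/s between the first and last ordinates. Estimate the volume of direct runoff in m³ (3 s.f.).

Direct-runoff ordinates (Q − Q_b): 0.00, 6.45, 9.91, 37.36, 55.82, 75.27, 55.73, 69.18, 40.64, 23.09, 17.55, 0.00 m³/s.
ΣQ_DR = 391.0 m³/s.
With Δt = 2 h = 7200 s, V = ΣQ_DR · Δt = 391.0 × 7200 = 2.82 × 10^6 m³.

V ≈ 2.82 × 10^6 m³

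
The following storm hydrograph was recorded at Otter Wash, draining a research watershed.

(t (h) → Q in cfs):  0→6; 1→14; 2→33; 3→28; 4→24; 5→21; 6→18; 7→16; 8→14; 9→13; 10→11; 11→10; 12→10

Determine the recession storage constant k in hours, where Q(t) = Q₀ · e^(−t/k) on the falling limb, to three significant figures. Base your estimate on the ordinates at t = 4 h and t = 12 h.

k ≈ 9.14 h

On the falling limb, Q drops from 24 to 10 cfs between t = 4 h and t = 12 h (Δt = 8 h).
k = −Δt / ln(Q₂/Q₁) = −8 / ln(10/24) = 9.14 h.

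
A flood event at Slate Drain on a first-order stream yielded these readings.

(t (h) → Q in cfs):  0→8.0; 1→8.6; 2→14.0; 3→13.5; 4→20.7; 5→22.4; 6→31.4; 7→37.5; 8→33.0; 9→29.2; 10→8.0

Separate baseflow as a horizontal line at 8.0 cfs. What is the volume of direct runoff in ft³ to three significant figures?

Direct-runoff ordinates (Q − Q_b): 0.0, 0.6, 6.0, 5.5, 12.7, 14.4, 23.4, 29.5, 25.0, 21.2, 0.0 cfs.
ΣQ_DR = 138.3 cfs.
With Δt = 1 h = 3600 s, V = ΣQ_DR · Δt = 138.3 × 3600 = 4.98 × 10^5 ft³.

V ≈ 4.98 × 10^5 ft³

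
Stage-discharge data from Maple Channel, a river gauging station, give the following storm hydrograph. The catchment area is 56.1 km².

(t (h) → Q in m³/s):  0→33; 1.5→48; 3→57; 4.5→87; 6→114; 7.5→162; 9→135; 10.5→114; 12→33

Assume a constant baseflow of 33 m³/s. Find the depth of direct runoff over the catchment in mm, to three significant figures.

Direct runoff: 0.0, 15.0, 24.0, 54.0, 81.0, 129.0, 102.0, 81.0, 0.0 m³/s; ΣQ_DR = 486.0 m³/s.
V = ΣQ_DR · Δt = 486.0 × 5400 s = 2.624 × 10^6 m³.
Over A = 56.1 km², depth = V / A = 46.8 mm.

d ≈ 46.8 mm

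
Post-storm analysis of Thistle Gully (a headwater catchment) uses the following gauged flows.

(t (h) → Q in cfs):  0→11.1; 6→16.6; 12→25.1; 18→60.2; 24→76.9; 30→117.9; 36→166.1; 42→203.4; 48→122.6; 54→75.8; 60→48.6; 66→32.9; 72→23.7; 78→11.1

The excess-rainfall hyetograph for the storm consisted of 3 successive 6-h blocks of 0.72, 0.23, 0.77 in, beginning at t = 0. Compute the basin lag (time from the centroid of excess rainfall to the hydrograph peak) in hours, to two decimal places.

t_L ≈ 32.83 h

Centroid of excess rainfall: t_c = Σ P_i·t̄_i / ΣP_i = 9.1744 h (block centres at 3, 9, 15 h).
Hydrograph peak occurs at t = 42 h, so basin lag t_L = 42 − 9.1744 = 32.83 h.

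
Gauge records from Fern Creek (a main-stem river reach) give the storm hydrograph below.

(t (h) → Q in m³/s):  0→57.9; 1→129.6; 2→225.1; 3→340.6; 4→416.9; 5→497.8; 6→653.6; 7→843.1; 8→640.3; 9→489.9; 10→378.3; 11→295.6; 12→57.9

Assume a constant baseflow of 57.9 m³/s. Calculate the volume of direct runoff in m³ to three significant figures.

V ≈ 1.54 × 10^7 m³

Direct-runoff ordinates (Q − Q_b): 0.0, 71.7, 167.2, 282.7, 359.0, 439.9, 595.7, 785.2, 582.4, 432.0, 320.4, 237.7, 0.0 m³/s.
ΣQ_DR = 4274 m³/s.
With Δt = 1 h = 3600 s, V = ΣQ_DR · Δt = 4274 × 3600 = 1.54 × 10^7 m³.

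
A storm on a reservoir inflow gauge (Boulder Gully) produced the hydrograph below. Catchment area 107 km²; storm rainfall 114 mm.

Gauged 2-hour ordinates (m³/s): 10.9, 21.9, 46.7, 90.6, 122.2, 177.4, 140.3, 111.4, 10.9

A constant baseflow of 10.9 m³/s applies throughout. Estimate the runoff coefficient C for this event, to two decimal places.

ΣQ_DR = 634.2 m³/s; V = ΣQ_DR·Δt = 4.566 × 10^6 m³.
Runoff depth d = V / A = 42.68 mm.
C = d / P = 42.68 / 114 = 0.37.

C ≈ 0.37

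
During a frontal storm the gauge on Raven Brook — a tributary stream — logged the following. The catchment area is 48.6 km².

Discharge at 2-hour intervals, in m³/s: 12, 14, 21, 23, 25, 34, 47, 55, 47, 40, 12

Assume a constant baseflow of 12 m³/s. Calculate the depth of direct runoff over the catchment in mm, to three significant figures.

d ≈ 29.3 mm

Direct runoff: 0.0, 2.0, 9.0, 11.0, 13.0, 22.0, 35.0, 43.0, 35.0, 28.0, 0.0 m³/s; ΣQ_DR = 198.0 m³/s.
V = ΣQ_DR · Δt = 198.0 × 7200 s = 1.426 × 10^6 m³.
Over A = 48.6 km², depth = V / A = 29.3 mm.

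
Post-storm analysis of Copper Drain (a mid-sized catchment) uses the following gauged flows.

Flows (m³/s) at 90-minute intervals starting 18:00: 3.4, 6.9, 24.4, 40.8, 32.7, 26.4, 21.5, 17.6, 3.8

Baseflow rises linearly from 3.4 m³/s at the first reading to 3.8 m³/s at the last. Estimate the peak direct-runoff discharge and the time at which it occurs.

Subtracting baseflow gives direct-runoff ordinates: 0.00, 3.45, 20.90, 37.25, 29.10, 22.75, 17.80, 13.85, 0.00 m³/s.
The maximum is 37.25 m³/s, occurring at the reading for t = 22:30.

Q_p = 37.25 m³/s at t = 22:30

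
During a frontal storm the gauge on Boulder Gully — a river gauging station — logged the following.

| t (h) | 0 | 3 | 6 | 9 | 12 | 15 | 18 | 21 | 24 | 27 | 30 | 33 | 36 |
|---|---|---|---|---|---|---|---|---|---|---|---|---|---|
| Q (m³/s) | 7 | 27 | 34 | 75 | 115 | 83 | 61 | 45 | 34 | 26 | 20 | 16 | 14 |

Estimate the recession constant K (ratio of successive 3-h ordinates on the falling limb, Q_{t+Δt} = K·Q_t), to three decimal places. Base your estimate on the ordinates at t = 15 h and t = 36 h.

Using the recession-limb readings at t = 15 h and t = 36 h: Q falls from 83 to 14 m³/s over 7 intervals.
K = (Q₂/Q₁)^(1/7) = (14/83)^(1/7) = 0.775.

K ≈ 0.775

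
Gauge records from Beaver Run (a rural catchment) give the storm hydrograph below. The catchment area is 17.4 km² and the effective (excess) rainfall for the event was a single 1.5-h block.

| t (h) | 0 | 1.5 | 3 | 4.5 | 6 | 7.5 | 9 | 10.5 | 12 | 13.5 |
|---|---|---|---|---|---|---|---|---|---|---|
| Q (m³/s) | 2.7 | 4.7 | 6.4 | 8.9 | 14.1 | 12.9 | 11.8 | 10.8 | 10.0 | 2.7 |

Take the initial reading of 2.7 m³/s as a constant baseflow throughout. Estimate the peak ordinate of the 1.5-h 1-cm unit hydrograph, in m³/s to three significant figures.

Direct runoff: 0.0, 2.0, 3.7, 6.2, 11.4, 10.2, 9.1, 8.1, 7.3, 0.0 m³/s; ΣQ_DR = 58.00 m³/s, peak = 11.4 m³/s.
Runoff depth d = ΣQ_DR·Δt / A = 58.00 × 5400 / (17.4 km²) = 18.00 mm.
The 1-cm UH is the DRH scaled by (10 mm)/d, so U_p = 11.4 × 10/18.00 = 6.33 m³/s.

U_p ≈ 6.33 m³/s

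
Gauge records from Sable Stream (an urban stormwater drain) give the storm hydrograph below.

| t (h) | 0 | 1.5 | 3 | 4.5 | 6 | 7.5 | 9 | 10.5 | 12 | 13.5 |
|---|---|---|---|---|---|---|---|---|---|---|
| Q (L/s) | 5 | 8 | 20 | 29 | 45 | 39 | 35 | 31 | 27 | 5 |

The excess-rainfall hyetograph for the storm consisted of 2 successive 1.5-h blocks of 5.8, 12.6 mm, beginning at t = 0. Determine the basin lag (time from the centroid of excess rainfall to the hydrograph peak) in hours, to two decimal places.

t_L ≈ 4.22 h

Centroid of excess rainfall: t_c = Σ P_i·t̄_i / ΣP_i = 1.7772 h (block centres at 0.75, 2.25 h).
Hydrograph peak occurs at t = 6 h, so basin lag t_L = 6 − 1.7772 = 4.22 h.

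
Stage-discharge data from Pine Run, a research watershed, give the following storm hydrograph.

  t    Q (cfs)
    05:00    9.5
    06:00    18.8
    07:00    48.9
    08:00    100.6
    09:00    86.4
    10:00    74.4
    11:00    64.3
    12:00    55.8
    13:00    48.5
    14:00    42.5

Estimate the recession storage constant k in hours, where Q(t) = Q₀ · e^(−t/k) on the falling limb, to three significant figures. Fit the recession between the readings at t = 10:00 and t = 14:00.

On the falling limb, Q drops from 74.4 to 42.5 cfs between t = 10:00 and t = 14:00 (Δt = 4 h).
k = −Δt / ln(Q₂/Q₁) = −4 / ln(42.5/74.4) = 7.14 h.

k ≈ 7.14 h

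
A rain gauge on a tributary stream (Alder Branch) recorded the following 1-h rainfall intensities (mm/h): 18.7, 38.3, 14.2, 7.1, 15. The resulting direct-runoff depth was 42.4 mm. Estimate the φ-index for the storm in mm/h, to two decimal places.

Only the 4 blocks with intensity above φ contribute runoff: 18.7, 38.3, 14.2, 15 mm/h.
Σ(I−φ)·Δt = d  ⇒  (18.7+38.3+14.2+15 − 4φ)·1 = 42.4
φ = (86.20 − 42.4/1) / 4 = 10.95 mm/h.

φ ≈ 10.95 mm/h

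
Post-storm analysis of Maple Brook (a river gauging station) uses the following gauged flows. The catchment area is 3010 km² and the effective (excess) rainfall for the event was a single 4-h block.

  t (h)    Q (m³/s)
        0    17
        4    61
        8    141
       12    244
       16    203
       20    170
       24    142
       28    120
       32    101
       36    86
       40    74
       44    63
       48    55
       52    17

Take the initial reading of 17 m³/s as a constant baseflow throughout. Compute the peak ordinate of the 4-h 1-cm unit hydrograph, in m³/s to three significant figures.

Direct runoff: 0.0, 44.0, 124.0, 227.0, 186.0, 153.0, 125.0, 103.0, 84.0, 69.0, 57.0, 46.0, 38.0, 0.0 m³/s; ΣQ_DR = 1256 m³/s, peak = 227.0 m³/s.
Runoff depth d = ΣQ_DR·Δt / A = 1256 × 14400 / (3010 km²) = 6.009 mm.
The 1-cm UH is the DRH scaled by (10 mm)/d, so U_p = 227.0 × 10/6.009 = 378 m³/s.

U_p ≈ 378 m³/s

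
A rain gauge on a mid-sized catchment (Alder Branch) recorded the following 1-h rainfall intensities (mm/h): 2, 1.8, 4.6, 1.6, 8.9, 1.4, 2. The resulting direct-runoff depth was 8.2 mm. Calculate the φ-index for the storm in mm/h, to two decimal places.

φ ≈ 2.65 mm/h

Only the 2 blocks with intensity above φ contribute runoff: 4.6, 8.9 mm/h.
Σ(I−φ)·Δt = d  ⇒  (4.6+8.9 − 2φ)·1 = 8.2
φ = (13.50 − 8.2/1) / 2 = 2.65 mm/h.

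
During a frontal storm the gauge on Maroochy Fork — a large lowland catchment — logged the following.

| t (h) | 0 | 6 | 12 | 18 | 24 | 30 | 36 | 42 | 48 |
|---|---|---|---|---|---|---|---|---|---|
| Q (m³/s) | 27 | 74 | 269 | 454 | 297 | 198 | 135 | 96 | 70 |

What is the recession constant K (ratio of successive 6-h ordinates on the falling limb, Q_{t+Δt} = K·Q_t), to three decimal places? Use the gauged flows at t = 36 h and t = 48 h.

K ≈ 0.720

Using the recession-limb readings at t = 36 h and t = 48 h: Q falls from 135 to 70 m³/s over 2 intervals.
K = (Q₂/Q₁)^(1/2) = (70/135)^(1/2) = 0.720.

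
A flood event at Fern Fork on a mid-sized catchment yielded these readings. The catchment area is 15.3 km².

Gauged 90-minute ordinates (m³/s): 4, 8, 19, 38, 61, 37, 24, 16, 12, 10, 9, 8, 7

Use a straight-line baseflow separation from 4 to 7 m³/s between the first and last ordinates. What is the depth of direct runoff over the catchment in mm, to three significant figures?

Direct runoff: 0.00, 3.75, 14.50, 33.25, 56.00, 31.75, 18.50, 10.25, 6.00, 3.75, 2.50, 1.25, 0.00 m³/s; ΣQ_DR = 181.5 m³/s.
V = ΣQ_DR · Δt = 181.5 × 5400 s = 9.801 × 10^5 m³.
Over A = 15.3 km², depth = V / A = 64.1 mm.

d ≈ 64.1 mm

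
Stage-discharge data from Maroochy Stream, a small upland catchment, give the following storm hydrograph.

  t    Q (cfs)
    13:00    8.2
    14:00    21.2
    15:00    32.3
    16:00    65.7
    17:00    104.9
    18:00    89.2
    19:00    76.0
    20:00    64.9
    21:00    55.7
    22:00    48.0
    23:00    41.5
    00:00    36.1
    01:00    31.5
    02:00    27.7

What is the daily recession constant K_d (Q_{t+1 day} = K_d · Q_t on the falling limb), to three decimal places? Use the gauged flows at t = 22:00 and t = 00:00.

K_d ≈ 0.033

Between t = 22:00 and t = 00:00 the flow falls from 48.0 to 36.1 cfs over 2×1 h = 2 h.
Per-interval ratio K = (36.1/48.0)^(1/2) = 0.8672; K_d = K^(24/1) = 0.033.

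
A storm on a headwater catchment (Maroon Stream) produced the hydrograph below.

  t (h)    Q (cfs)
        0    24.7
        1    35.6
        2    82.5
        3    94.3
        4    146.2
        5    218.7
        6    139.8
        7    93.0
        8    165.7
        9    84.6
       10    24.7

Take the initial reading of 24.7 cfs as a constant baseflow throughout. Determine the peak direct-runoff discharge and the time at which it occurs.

Q_p = 194.0 cfs at t = 5 h

Subtracting baseflow gives direct-runoff ordinates: 0.0, 10.9, 57.8, 69.6, 121.5, 194.0, 115.1, 68.3, 141.0, 59.9, 0.0 cfs.
The maximum is 194.0 cfs, occurring at the reading for t = 5 h.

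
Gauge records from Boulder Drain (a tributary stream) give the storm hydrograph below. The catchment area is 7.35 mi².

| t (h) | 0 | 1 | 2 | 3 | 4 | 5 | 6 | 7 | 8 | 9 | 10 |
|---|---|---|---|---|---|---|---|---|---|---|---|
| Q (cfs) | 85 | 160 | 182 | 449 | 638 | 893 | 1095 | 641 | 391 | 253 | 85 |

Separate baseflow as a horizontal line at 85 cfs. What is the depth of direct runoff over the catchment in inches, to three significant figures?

d ≈ 0.830 in

Direct runoff: 0.0, 75.0, 97.0, 364.0, 553.0, 808.0, 1010.0, 556.0, 306.0, 168.0, 0.0 cfs; ΣQ_DR = 3937 cfs.
V = ΣQ_DR · Δt = 3937 × 3600 s = 1.417 × 10^7 ft³.
Over A = 7.35 mi², depth = V / A = 0.830 in.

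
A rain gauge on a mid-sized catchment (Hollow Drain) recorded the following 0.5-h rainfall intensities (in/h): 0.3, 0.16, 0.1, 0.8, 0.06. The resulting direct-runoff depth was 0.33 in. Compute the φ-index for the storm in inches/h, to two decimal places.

φ ≈ 0.22 in/h

Only the 2 blocks with intensity above φ contribute runoff: 0.3, 0.8 in/h.
Σ(I−φ)·Δt = d  ⇒  (0.3+0.8 − 2φ)·0.5 = 0.33
φ = (1.100 − 0.33/0.5) / 2 = 0.22 in/h.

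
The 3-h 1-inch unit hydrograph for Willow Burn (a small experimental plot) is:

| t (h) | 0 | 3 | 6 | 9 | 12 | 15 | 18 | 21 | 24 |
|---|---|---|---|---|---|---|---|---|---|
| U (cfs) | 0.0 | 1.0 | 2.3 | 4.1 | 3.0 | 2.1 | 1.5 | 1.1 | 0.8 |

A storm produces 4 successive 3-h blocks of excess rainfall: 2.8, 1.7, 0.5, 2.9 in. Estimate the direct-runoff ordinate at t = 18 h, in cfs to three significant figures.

Q ≈ 21.2 cfs

By discrete convolution, Q_j = Σ (P_i / 1 in) · U_{j−i}.
At t = 18 h (j=6): Q = (2.8/1)·1.5 + (1.7/1)·2.1 + (0.5/1)·3.0 + (2.9/1)·4.1 = 21.2 cfs.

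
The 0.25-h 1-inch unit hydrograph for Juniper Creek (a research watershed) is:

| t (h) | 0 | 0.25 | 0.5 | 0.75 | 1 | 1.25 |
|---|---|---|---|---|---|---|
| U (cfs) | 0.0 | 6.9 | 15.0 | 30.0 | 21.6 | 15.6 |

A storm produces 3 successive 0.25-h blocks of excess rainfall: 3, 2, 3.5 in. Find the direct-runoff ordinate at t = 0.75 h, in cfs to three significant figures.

Q ≈ 144 cfs

By discrete convolution, Q_j = Σ (P_i / 1 in) · U_{j−i}.
At t = 0.75 h (j=3): Q = (3/1)·30.0 + (2/1)·15.0 + (3.5/1)·6.9 = 144 cfs.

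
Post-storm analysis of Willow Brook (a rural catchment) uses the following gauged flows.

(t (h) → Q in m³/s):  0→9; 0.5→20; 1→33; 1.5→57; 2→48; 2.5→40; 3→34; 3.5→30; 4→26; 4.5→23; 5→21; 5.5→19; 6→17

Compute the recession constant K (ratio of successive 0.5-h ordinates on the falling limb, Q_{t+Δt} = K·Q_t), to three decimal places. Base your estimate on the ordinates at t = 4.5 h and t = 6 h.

Using the recession-limb readings at t = 4.5 h and t = 6 h: Q falls from 23 to 17 m³/s over 3 intervals.
K = (Q₂/Q₁)^(1/3) = (17/23)^(1/3) = 0.904.

K ≈ 0.904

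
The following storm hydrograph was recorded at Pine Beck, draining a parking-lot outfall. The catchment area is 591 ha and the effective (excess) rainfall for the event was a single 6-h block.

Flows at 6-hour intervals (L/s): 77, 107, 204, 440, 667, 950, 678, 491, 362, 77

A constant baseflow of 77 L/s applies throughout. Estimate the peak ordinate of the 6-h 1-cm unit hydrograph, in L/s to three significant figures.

Direct runoff: 0.0, 30.0, 127.0, 363.0, 590.0, 873.0, 601.0, 414.0, 285.0, 0.0 L/s; ΣQ_DR = 3283 L/s, peak = 873.0 L/s.
Runoff depth d = ΣQ_DR·Δt / A = 3283 × 21600 / (591 ha) = 12.00 mm.
The 1-cm UH is the DRH scaled by (10 mm)/d, so U_p = 873.0 × 10/12.00 = 728 L/s.

U_p ≈ 728 L/s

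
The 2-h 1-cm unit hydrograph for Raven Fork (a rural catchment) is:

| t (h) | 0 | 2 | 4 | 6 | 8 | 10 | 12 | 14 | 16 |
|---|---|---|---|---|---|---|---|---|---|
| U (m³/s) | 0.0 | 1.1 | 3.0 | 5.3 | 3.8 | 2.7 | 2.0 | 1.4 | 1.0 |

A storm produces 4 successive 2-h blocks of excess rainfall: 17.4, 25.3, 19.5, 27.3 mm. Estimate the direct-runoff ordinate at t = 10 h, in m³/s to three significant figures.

Q ≈ 32.8 m³/s

By discrete convolution, Q_j = Σ (P_i / 10 mm) · U_{j−i}.
At t = 10 h (j=5): Q = (17.4/10)·2.7 + (25.3/10)·3.8 + (19.5/10)·5.3 + (27.3/10)·3.0 = 32.8 m³/s.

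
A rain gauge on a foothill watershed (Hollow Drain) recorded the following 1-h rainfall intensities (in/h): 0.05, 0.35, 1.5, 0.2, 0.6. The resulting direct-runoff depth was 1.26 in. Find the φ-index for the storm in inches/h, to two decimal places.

Only the 2 blocks with intensity above φ contribute runoff: 1.5, 0.6 in/h.
Σ(I−φ)·Δt = d  ⇒  (1.5+0.6 − 2φ)·1 = 1.26
φ = (2.100 − 1.26/1) / 2 = 0.42 in/h.

φ ≈ 0.42 in/h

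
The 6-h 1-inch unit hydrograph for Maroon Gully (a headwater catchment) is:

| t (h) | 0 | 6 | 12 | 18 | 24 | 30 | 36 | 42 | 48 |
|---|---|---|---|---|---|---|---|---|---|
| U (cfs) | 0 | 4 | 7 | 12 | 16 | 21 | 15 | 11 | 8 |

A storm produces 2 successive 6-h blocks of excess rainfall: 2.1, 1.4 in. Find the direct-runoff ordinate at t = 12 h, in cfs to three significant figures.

By discrete convolution, Q_j = Σ (P_i / 1 in) · U_{j−i}.
At t = 12 h (j=2): Q = (2.1/1)·7 + (1.4/1)·4 = 20.3 cfs.

Q ≈ 20.3 cfs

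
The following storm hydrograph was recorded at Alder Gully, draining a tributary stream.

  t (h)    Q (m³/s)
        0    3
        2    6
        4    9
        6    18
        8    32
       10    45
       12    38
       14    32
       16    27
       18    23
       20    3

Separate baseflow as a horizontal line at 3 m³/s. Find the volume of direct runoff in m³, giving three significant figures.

V ≈ 1.46 × 10^6 m³

Direct-runoff ordinates (Q − Q_b): 0.0, 3.0, 6.0, 15.0, 29.0, 42.0, 35.0, 29.0, 24.0, 20.0, 0.0 m³/s.
ΣQ_DR = 203.0 m³/s.
With Δt = 2 h = 7200 s, V = ΣQ_DR · Δt = 203.0 × 7200 = 1.46 × 10^6 m³.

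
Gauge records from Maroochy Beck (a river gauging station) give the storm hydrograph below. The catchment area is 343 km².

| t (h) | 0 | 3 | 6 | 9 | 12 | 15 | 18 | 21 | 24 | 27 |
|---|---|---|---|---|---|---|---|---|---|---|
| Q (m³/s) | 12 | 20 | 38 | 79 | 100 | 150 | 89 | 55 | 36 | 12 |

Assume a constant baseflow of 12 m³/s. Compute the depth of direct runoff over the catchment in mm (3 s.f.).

d ≈ 14.8 mm

Direct runoff: 0.0, 8.0, 26.0, 67.0, 88.0, 138.0, 77.0, 43.0, 24.0, 0.0 m³/s; ΣQ_DR = 471.0 m³/s.
V = ΣQ_DR · Δt = 471.0 × 10800 s = 5.087 × 10^6 m³.
Over A = 343 km², depth = V / A = 14.8 mm.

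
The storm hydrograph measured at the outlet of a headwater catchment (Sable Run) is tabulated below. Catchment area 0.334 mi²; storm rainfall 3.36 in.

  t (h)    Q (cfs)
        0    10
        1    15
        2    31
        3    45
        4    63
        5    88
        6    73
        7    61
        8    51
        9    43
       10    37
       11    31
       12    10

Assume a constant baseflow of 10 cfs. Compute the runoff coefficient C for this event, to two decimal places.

ΣQ_DR = 428.0 cfs; V = ΣQ_DR·Δt = 1.541 × 10^6 ft³.
Runoff depth d = V / A = 1.986 in.
C = d / P = 1.986 / 3.36 = 0.59.

C ≈ 0.59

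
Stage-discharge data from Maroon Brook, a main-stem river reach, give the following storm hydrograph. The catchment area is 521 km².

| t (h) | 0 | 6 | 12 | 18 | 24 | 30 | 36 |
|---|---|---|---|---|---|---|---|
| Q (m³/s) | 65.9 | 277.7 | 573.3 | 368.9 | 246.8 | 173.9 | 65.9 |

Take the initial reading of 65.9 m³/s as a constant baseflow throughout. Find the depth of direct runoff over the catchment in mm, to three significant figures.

Direct runoff: 0.0, 211.8, 507.4, 303.0, 180.9, 108.0, 0.0 m³/s; ΣQ_DR = 1311 m³/s.
V = ΣQ_DR · Δt = 1311 × 21600 s = 2.832 × 10^7 m³.
Over A = 521 km², depth = V / A = 54.4 mm.

d ≈ 54.4 mm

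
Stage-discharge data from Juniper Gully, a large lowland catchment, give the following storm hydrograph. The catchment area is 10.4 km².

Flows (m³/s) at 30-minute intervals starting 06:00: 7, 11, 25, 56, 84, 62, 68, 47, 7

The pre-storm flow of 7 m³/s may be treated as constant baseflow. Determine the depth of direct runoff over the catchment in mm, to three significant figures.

Direct runoff: 0.0, 4.0, 18.0, 49.0, 77.0, 55.0, 61.0, 40.0, 0.0 m³/s; ΣQ_DR = 304.0 m³/s.
V = ΣQ_DR · Δt = 304.0 × 1800 s = 5.472 × 10^5 m³.
Over A = 10.4 km², depth = V / A = 52.6 mm.

d ≈ 52.6 mm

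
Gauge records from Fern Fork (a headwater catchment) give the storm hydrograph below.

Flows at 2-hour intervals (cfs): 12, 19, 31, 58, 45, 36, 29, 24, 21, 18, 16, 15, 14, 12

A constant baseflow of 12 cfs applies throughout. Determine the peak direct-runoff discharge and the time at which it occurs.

Q_p = 46.0 cfs at t = 6 h

Subtracting baseflow gives direct-runoff ordinates: 0.0, 7.0, 19.0, 46.0, 33.0, 24.0, 17.0, 12.0, 9.0, 6.0, 4.0, 3.0, 2.0, 0.0 cfs.
The maximum is 46.0 cfs, occurring at the reading for t = 6 h.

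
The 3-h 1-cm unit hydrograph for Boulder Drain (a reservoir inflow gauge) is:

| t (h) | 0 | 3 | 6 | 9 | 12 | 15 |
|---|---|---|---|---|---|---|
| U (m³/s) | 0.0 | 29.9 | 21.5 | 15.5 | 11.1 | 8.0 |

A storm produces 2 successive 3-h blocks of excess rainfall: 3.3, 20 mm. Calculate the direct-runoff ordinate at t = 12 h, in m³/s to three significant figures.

Q ≈ 34.7 m³/s

By discrete convolution, Q_j = Σ (P_i / 10 mm) · U_{j−i}.
At t = 12 h (j=4): Q = (3.3/10)·11.1 + (20/10)·15.5 = 34.7 m³/s.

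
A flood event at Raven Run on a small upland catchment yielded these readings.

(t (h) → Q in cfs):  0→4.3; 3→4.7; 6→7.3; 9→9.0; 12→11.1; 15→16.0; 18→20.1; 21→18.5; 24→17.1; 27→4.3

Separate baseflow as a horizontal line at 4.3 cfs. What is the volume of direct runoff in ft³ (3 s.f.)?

Direct-runoff ordinates (Q − Q_b): 0.0, 0.4, 3.0, 4.7, 6.8, 11.7, 15.8, 14.2, 12.8, 0.0 cfs.
ΣQ_DR = 69.40 cfs.
With Δt = 3 h = 10800 s, V = ΣQ_DR · Δt = 69.40 × 10800 = 7.50 × 10^5 ft³.

V ≈ 7.50 × 10^5 ft³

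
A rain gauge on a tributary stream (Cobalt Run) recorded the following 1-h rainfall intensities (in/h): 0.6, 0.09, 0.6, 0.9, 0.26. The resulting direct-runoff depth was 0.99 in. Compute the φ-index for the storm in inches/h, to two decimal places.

φ ≈ 0.37 in/h

Only the 3 blocks with intensity above φ contribute runoff: 0.6, 0.6, 0.9 in/h.
Σ(I−φ)·Δt = d  ⇒  (0.6+0.6+0.9 − 3φ)·1 = 0.99
φ = (2.100 − 0.99/1) / 3 = 0.37 in/h.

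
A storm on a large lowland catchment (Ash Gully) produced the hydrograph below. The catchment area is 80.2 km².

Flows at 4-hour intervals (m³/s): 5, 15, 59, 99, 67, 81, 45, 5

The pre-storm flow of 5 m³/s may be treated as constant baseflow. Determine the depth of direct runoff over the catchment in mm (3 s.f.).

d ≈ 60.3 mm

Direct runoff: 0.0, 10.0, 54.0, 94.0, 62.0, 76.0, 40.0, 0.0 m³/s; ΣQ_DR = 336.0 m³/s.
V = ΣQ_DR · Δt = 336.0 × 14400 s = 4.838 × 10^6 m³.
Over A = 80.2 km², depth = V / A = 60.3 mm.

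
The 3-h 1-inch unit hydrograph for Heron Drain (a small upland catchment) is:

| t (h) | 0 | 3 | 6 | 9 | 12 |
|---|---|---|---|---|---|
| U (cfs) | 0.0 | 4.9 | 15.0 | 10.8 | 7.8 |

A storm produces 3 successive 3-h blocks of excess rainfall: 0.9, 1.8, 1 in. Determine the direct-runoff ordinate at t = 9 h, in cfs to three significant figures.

Q ≈ 41.6 cfs

By discrete convolution, Q_j = Σ (P_i / 1 in) · U_{j−i}.
At t = 9 h (j=3): Q = (0.9/1)·10.8 + (1.8/1)·15.0 + (1/1)·4.9 = 41.6 cfs.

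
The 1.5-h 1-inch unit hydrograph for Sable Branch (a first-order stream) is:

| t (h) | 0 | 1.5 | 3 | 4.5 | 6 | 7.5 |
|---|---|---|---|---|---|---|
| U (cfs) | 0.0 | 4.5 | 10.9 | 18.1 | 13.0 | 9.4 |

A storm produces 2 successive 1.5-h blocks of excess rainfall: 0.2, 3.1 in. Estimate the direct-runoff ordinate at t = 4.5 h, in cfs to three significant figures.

By discrete convolution, Q_j = Σ (P_i / 1 in) · U_{j−i}.
At t = 4.5 h (j=3): Q = (0.2/1)·18.1 + (3.1/1)·10.9 = 37.4 cfs.

Q ≈ 37.4 cfs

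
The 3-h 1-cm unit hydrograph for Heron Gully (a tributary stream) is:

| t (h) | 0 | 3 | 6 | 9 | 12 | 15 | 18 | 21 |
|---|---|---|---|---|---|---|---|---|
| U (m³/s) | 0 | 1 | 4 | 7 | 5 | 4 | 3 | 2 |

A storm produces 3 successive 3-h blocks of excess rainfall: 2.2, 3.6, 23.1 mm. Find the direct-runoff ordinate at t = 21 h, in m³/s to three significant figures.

Q ≈ 10.8 m³/s

By discrete convolution, Q_j = Σ (P_i / 10 mm) · U_{j−i}.
At t = 21 h (j=7): Q = (2.2/10)·2 + (3.6/10)·3 + (23.1/10)·4 = 10.8 m³/s.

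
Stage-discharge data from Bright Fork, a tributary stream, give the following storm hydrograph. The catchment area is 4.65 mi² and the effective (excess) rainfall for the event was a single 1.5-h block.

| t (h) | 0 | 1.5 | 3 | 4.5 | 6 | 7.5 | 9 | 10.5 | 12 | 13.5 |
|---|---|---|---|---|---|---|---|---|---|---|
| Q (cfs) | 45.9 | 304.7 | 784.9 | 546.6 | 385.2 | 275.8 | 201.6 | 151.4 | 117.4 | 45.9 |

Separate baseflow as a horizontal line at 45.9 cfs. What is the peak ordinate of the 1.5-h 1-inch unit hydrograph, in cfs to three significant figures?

U_p ≈ 616 cfs

Direct runoff: 0.0, 258.8, 739.0, 500.7, 339.3, 229.9, 155.7, 105.5, 71.5, 0.0 cfs; ΣQ_DR = 2400 cfs, peak = 739.0 cfs.
Runoff depth d = ΣQ_DR·Δt / A = 2400 × 5400 / (4.65 mi²) = 1.200 in.
The 1-inch UH is the DRH scaled by (1 in)/d, so U_p = 739.0 × 1/1.200 = 616 cfs.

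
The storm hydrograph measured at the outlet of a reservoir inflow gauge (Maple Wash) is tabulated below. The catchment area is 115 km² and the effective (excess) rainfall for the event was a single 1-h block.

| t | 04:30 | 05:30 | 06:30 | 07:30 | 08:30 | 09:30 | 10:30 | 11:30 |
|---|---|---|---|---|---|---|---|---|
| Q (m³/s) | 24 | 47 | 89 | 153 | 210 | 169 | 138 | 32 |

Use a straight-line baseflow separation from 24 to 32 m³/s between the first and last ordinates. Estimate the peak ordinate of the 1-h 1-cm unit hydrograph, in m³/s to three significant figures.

Direct runoff: 0.00, 21.86, 62.71, 125.57, 181.43, 139.29, 107.14, 0.00 m³/s; ΣQ_DR = 638.0 m³/s, peak = 181.43 m³/s.
Runoff depth d = ΣQ_DR·Δt / A = 638.0 × 3600 / (115 km²) = 19.97 mm.
The 1-cm UH is the DRH scaled by (10 mm)/d, so U_p = 181.43 × 10/19.97 = 90.8 m³/s.

U_p ≈ 90.8 m³/s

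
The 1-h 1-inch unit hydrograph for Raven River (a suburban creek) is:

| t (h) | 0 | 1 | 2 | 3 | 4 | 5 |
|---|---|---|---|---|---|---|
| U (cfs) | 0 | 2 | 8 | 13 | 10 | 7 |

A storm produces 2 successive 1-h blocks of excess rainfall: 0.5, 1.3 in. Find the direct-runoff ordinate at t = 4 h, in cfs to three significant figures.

By discrete convolution, Q_j = Σ (P_i / 1 in) · U_{j−i}.
At t = 4 h (j=4): Q = (0.5/1)·10 + (1.3/1)·13 = 21.9 cfs.

Q ≈ 21.9 cfs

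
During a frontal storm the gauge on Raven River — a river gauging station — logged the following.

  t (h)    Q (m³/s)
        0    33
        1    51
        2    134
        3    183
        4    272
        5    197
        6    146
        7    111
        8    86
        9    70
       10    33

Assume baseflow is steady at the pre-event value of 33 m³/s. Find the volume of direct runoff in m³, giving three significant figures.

Direct-runoff ordinates (Q − Q_b): 0.0, 18.0, 101.0, 150.0, 239.0, 164.0, 113.0, 78.0, 53.0, 37.0, 0.0 m³/s.
ΣQ_DR = 953.0 m³/s.
With Δt = 1 h = 3600 s, V = ΣQ_DR · Δt = 953.0 × 3600 = 3.43 × 10^6 m³.

V ≈ 3.43 × 10^6 m³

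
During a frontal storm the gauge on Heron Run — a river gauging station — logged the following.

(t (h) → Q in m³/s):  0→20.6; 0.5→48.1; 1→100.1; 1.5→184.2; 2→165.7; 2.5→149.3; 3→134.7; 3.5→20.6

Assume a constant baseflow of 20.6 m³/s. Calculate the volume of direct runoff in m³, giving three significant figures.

Direct-runoff ordinates (Q − Q_b): 0.0, 27.5, 79.5, 163.6, 145.1, 128.7, 114.1, 0.0 m³/s.
ΣQ_DR = 658.5 m³/s.
With Δt = 0.5 h = 1800 s, V = ΣQ_DR · Δt = 658.5 × 1800 = 1.19 × 10^6 m³.

V ≈ 1.19 × 10^6 m³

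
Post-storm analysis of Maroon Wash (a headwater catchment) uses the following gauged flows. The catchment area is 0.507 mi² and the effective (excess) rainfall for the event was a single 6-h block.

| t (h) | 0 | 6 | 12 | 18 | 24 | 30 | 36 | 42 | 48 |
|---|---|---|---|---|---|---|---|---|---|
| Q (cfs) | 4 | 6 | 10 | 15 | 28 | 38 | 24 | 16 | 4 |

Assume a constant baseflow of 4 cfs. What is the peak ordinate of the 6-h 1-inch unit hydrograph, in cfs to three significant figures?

Direct runoff: 0.0, 2.0, 6.0, 11.0, 24.0, 34.0, 20.0, 12.0, 0.0 cfs; ΣQ_DR = 109.0 cfs, peak = 34.0 cfs.
Runoff depth d = ΣQ_DR·Δt / A = 109.0 × 21600 / (0.507 mi²) = 1.999 in.
The 1-inch UH is the DRH scaled by (1 in)/d, so U_p = 34.0 × 1/1.999 = 17.0 cfs.

U_p ≈ 17.0 cfs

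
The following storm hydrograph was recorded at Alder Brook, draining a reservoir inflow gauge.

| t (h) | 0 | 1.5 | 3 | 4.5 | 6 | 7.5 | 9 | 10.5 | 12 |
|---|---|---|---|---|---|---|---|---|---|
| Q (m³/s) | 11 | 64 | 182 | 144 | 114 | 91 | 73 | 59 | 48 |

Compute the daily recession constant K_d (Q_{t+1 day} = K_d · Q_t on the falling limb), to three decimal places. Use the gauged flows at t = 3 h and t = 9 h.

K_d ≈ 0.026

Between t = 3 h and t = 9 h the flow falls from 182 to 73 m³/s over 4×1.5 h = 6 h.
Per-interval ratio K = (73/182)^(1/4) = 0.7958; K_d = K^(24/1.5) = 0.026.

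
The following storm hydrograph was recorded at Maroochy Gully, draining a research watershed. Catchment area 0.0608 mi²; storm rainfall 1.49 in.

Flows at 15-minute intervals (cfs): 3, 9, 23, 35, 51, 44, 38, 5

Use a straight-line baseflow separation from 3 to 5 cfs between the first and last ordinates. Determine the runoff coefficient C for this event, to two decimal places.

ΣQ_DR = 176.0 cfs; V = ΣQ_DR·Δt = 1.584 × 10^5 ft³.
Runoff depth d = V / A = 1.121 in.
C = d / P = 1.121 / 1.49 = 0.75.

C ≈ 0.75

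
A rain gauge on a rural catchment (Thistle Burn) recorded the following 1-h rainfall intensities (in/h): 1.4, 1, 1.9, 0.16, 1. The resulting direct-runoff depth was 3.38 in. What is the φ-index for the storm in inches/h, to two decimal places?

Only the 4 blocks with intensity above φ contribute runoff: 1.4, 1, 1.9, 1 in/h.
Σ(I−φ)·Δt = d  ⇒  (1.4+1+1.9+1 − 4φ)·1 = 3.38
φ = (5.300 − 3.38/1) / 4 = 0.48 in/h.

φ ≈ 0.48 in/h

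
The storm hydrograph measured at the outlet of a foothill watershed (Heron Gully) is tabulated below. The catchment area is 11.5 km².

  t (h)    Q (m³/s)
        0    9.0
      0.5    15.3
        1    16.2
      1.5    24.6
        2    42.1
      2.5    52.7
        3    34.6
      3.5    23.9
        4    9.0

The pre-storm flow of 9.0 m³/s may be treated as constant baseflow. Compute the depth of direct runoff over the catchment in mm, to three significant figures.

Direct runoff: 0.0, 6.3, 7.2, 15.6, 33.1, 43.7, 25.6, 14.9, 0.0 m³/s; ΣQ_DR = 146.4 m³/s.
V = ΣQ_DR · Δt = 146.4 × 1800 s = 2.635 × 10^5 m³.
Over A = 11.5 km², depth = V / A = 22.9 mm.

d ≈ 22.9 mm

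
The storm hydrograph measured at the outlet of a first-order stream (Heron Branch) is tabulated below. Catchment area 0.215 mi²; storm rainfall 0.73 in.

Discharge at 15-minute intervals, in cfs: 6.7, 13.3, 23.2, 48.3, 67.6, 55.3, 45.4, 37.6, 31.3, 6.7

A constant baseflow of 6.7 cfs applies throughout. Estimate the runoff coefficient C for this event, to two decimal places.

C ≈ 0.66

ΣQ_DR = 268.4 cfs; V = ΣQ_DR·Δt = 2.416 × 10^5 ft³.
Runoff depth d = V / A = 0.4836 in.
C = d / P = 0.4836 / 0.73 = 0.66.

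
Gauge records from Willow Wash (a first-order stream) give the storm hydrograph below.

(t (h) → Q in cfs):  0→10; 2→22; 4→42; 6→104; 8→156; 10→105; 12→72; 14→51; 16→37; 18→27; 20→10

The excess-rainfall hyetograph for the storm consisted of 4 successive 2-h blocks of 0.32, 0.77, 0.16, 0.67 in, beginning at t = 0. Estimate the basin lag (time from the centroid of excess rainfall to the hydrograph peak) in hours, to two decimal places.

t_L ≈ 3.77 h

Centroid of excess rainfall: t_c = Σ P_i·t̄_i / ΣP_i = 4.2292 h (block centres at 1, 3, 5, 7 h).
Hydrograph peak occurs at t = 8 h, so basin lag t_L = 8 − 4.2292 = 3.77 h.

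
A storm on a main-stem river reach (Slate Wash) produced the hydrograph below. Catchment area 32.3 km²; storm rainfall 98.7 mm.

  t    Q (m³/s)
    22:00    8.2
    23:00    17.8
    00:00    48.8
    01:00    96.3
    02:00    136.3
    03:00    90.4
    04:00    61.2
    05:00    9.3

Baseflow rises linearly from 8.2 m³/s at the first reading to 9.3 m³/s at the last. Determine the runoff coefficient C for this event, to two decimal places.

C ≈ 0.45

ΣQ_DR = 398.3 m³/s; V = ΣQ_DR·Δt = 1.434 × 10^6 m³.
Runoff depth d = V / A = 44.39 mm.
C = d / P = 44.39 / 98.7 = 0.45.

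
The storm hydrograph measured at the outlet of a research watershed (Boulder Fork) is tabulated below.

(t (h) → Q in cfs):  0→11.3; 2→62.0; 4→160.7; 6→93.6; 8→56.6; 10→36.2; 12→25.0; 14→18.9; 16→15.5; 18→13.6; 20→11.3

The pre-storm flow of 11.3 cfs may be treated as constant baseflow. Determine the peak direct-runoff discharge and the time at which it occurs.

Q_p = 149.4 cfs at t = 4 h

Subtracting baseflow gives direct-runoff ordinates: 0.0, 50.7, 149.4, 82.3, 45.3, 24.9, 13.7, 7.6, 4.2, 2.3, 0.0 cfs.
The maximum is 149.4 cfs, occurring at the reading for t = 4 h.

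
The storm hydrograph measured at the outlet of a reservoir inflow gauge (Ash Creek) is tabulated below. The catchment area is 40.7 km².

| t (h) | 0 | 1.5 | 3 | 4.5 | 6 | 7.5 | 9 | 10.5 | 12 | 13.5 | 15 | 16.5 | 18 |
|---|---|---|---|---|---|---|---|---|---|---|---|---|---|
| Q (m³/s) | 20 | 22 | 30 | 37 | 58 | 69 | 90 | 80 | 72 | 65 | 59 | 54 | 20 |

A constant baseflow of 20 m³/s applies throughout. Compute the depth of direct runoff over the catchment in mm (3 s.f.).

d ≈ 55.2 mm

Direct runoff: 0.0, 2.0, 10.0, 17.0, 38.0, 49.0, 70.0, 60.0, 52.0, 45.0, 39.0, 34.0, 0.0 m³/s; ΣQ_DR = 416.0 m³/s.
V = ΣQ_DR · Δt = 416.0 × 5400 s = 2.246 × 10^6 m³.
Over A = 40.7 km², depth = V / A = 55.2 mm.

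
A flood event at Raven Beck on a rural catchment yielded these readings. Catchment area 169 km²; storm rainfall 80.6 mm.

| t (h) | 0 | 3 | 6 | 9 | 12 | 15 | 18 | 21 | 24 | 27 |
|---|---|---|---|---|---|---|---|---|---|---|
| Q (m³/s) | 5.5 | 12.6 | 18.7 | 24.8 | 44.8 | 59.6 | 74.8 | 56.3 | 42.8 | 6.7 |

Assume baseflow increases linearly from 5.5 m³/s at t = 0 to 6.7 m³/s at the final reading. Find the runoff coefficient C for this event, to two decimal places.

C ≈ 0.23

ΣQ_DR = 285.6 m³/s; V = ΣQ_DR·Δt = 3.084 × 10^6 m³.
Runoff depth d = V / A = 18.25 mm.
C = d / P = 18.25 / 80.6 = 0.23.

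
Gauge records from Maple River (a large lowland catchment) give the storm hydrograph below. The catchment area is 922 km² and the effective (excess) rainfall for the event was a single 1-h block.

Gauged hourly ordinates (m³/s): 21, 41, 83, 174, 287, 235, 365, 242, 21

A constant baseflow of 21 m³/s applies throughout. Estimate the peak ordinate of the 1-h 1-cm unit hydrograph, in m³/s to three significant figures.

Direct runoff: 0.0, 20.0, 62.0, 153.0, 266.0, 214.0, 344.0, 221.0, 0.0 m³/s; ΣQ_DR = 1280 m³/s, peak = 344.0 m³/s.
Runoff depth d = ΣQ_DR·Δt / A = 1280 × 3600 / (922 km²) = 4.998 mm.
The 1-cm UH is the DRH scaled by (10 mm)/d, so U_p = 344.0 × 10/4.998 = 688 m³/s.

U_p ≈ 688 m³/s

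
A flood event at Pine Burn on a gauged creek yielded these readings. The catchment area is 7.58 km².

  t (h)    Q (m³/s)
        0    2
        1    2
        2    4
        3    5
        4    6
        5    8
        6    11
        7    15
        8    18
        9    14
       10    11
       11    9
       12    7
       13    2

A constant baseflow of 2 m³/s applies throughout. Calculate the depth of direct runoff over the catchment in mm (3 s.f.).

d ≈ 40.8 mm

Direct runoff: 0.0, 0.0, 2.0, 3.0, 4.0, 6.0, 9.0, 13.0, 16.0, 12.0, 9.0, 7.0, 5.0, 0.0 m³/s; ΣQ_DR = 86.00 m³/s.
V = ΣQ_DR · Δt = 86.00 × 3600 s = 3.096 × 10^5 m³.
Over A = 7.58 km², depth = V / A = 40.8 mm.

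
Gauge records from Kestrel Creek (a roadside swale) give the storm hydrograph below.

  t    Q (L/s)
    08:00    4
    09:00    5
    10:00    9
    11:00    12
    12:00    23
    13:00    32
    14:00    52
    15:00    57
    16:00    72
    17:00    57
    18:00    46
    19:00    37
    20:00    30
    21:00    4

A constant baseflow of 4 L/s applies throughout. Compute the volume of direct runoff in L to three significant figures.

V ≈ 1.38 × 10^6 L

Direct-runoff ordinates (Q − Q_b): 0.0, 1.0, 5.0, 8.0, 19.0, 28.0, 48.0, 53.0, 68.0, 53.0, 42.0, 33.0, 26.0, 0.0 L/s.
ΣQ_DR = 384.0 L/s.
With Δt = 1 h = 3600 s, V = ΣQ_DR · Δt = 384.0 × 3600 = 1.38 × 10^6 L.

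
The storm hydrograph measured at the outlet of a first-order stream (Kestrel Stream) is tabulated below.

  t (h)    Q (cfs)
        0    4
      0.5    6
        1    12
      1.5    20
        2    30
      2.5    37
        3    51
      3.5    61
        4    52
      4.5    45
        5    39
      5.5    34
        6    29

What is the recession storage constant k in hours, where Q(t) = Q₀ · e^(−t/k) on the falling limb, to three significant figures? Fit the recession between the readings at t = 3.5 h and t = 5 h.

On the falling limb, Q drops from 61 to 39 cfs between t = 3.5 h and t = 5 h (Δt = 1.5 h).
k = −Δt / ln(Q₂/Q₁) = −1.5 / ln(39/61) = 3.35 h.

k ≈ 3.35 h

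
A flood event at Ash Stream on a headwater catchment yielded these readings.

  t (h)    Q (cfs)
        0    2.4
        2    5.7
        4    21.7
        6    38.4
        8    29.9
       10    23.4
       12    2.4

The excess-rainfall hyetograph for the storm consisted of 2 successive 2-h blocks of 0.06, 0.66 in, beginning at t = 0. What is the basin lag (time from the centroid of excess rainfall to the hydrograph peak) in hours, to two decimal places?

t_L ≈ 3.17 h

Centroid of excess rainfall: t_c = Σ P_i·t̄_i / ΣP_i = 2.8333 h (block centres at 1, 3 h).
Hydrograph peak occurs at t = 6 h, so basin lag t_L = 6 − 2.8333 = 3.17 h.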